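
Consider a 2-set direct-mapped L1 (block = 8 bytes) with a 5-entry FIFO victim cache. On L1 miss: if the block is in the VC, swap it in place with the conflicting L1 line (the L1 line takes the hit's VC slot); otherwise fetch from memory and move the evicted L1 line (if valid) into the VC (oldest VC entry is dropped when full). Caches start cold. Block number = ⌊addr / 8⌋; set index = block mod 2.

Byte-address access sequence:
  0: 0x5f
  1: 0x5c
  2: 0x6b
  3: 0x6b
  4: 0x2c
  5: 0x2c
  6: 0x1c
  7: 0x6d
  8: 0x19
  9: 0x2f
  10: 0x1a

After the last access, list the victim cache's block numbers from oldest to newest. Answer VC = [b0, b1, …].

VC = [11, 13, 5]

#0 0x5f→b11/s1 MISS; vc=[]
#1 0x5c→b11/s1 L1-HIT; vc=[]
#2 0x6b→b13/s1 MISS; vc=[11]
#3 0x6b→b13/s1 L1-HIT; vc=[11]
#4 0x2c→b5/s1 MISS; vc=[11,13]
#5 0x2c→b5/s1 L1-HIT; vc=[11,13]
#6 0x1c→b3/s1 MISS; vc=[11,13,5]
#7 0x6d→b13/s1 VC-HIT; vc=[11,3,5]
#8 0x19→b3/s1 VC-HIT; vc=[11,13,5]
#9 0x2f→b5/s1 VC-HIT; vc=[11,13,3]
#10 0x1a→b3/s1 VC-HIT; vc=[11,13,5]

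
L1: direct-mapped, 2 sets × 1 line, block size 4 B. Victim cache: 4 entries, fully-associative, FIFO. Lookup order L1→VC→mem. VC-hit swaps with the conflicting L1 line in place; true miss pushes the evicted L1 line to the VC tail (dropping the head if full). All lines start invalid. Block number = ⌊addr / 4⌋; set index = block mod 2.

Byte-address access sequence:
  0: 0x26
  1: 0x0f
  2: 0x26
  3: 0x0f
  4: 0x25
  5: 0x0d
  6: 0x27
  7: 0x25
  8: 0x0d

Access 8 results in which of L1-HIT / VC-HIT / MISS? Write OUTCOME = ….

OUTCOME = VC-HIT

0: 0x26 (blk 9, set 1) → MISS  vc=[]
1: 0xf (blk 3, set 1) → MISS  vc=[9]
2: 0x26 (blk 9, set 1) → VC-HIT  vc=[3]
3: 0xf (blk 3, set 1) → VC-HIT  vc=[9]
4: 0x25 (blk 9, set 1) → VC-HIT  vc=[3]
5: 0xd (blk 3, set 1) → VC-HIT  vc=[9]
6: 0x27 (blk 9, set 1) → VC-HIT  vc=[3]
7: 0x25 (blk 9, set 1) → L1-HIT  vc=[3]
8: 0xd (blk 3, set 1) → VC-HIT  vc=[9]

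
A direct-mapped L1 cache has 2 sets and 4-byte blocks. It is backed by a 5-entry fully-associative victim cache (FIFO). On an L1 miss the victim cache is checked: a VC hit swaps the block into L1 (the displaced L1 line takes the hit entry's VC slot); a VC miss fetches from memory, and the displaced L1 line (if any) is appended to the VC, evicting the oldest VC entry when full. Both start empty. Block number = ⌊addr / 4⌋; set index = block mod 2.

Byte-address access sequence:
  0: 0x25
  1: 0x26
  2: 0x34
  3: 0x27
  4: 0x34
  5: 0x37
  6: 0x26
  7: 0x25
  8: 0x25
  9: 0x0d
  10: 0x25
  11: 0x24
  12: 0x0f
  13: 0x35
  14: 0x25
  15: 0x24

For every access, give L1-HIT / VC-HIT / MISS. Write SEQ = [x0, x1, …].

SEQ = [MISS, L1-HIT, MISS, VC-HIT, VC-HIT, L1-HIT, VC-HIT, L1-HIT, L1-HIT, MISS, VC-HIT, L1-HIT, VC-HIT, VC-HIT, VC-HIT, L1-HIT]

  [0] addr=0x25 blk=9 s=1: MISS | VC []
  [1] addr=0x26 blk=9 s=1: L1-HIT | VC []
  [2] addr=0x34 blk=13 s=1: MISS | VC [9]
  [3] addr=0x27 blk=9 s=1: VC-HIT | VC [13]
  [4] addr=0x34 blk=13 s=1: VC-HIT | VC [9]
  [5] addr=0x37 blk=13 s=1: L1-HIT | VC [9]
  [6] addr=0x26 blk=9 s=1: VC-HIT | VC [13]
  [7] addr=0x25 blk=9 s=1: L1-HIT | VC [13]
  [8] addr=0x25 blk=9 s=1: L1-HIT | VC [13]
  [9] addr=0xd blk=3 s=1: MISS | VC [13, 9]
  [10] addr=0x25 blk=9 s=1: VC-HIT | VC [13, 3]
  [11] addr=0x24 blk=9 s=1: L1-HIT | VC [13, 3]
  [12] addr=0xf blk=3 s=1: VC-HIT | VC [13, 9]
  [13] addr=0x35 blk=13 s=1: VC-HIT | VC [3, 9]
  [14] addr=0x25 blk=9 s=1: VC-HIT | VC [3, 13]
  [15] addr=0x24 blk=9 s=1: L1-HIT | VC [3, 13]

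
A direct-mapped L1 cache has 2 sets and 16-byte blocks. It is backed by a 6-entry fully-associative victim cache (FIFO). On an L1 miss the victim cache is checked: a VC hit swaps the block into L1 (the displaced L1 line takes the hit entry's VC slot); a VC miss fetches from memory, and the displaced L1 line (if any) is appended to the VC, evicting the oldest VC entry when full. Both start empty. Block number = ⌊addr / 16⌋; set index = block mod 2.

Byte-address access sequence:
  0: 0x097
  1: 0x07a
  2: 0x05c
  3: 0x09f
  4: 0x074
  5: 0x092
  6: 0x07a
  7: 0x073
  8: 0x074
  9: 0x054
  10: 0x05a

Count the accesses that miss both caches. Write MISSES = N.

0: 0x97 (blk 9, set 1) → MISS  vc=[]
1: 0x7a (blk 7, set 1) → MISS  vc=[9]
2: 0x5c (blk 5, set 1) → MISS  vc=[9, 7]
3: 0x9f (blk 9, set 1) → VC-HIT  vc=[5, 7]
4: 0x74 (blk 7, set 1) → VC-HIT  vc=[5, 9]
5: 0x92 (blk 9, set 1) → VC-HIT  vc=[5, 7]
6: 0x7a (blk 7, set 1) → VC-HIT  vc=[5, 9]
7: 0x73 (blk 7, set 1) → L1-HIT  vc=[5, 9]
8: 0x74 (blk 7, set 1) → L1-HIT  vc=[5, 9]
9: 0x54 (blk 5, set 1) → VC-HIT  vc=[7, 9]
10: 0x5a (blk 5, set 1) → L1-HIT  vc=[7, 9]

MISSES = 3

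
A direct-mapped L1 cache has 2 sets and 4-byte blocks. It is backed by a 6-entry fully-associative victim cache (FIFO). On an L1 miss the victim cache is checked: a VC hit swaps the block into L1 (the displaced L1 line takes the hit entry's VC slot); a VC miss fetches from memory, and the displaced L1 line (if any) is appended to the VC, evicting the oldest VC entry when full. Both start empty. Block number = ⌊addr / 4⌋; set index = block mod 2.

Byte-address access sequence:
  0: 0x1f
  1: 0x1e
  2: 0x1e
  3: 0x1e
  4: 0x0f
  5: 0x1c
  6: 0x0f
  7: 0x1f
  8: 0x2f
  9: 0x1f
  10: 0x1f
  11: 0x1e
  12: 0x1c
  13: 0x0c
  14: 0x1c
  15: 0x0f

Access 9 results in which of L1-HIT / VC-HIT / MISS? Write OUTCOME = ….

  [0] addr=0x1f blk=7 s=1: MISS | VC []
  [1] addr=0x1e blk=7 s=1: L1-HIT | VC []
  [2] addr=0x1e blk=7 s=1: L1-HIT | VC []
  [3] addr=0x1e blk=7 s=1: L1-HIT | VC []
  [4] addr=0xf blk=3 s=1: MISS | VC [7]
  [5] addr=0x1c blk=7 s=1: VC-HIT | VC [3]
  [6] addr=0xf blk=3 s=1: VC-HIT | VC [7]
  [7] addr=0x1f blk=7 s=1: VC-HIT | VC [3]
  [8] addr=0x2f blk=11 s=1: MISS | VC [3, 7]
  [9] addr=0x1f blk=7 s=1: VC-HIT | VC [3, 11]
  [10] addr=0x1f blk=7 s=1: L1-HIT | VC [3, 11]
  [11] addr=0x1e blk=7 s=1: L1-HIT | VC [3, 11]
  [12] addr=0x1c blk=7 s=1: L1-HIT | VC [3, 11]
  [13] addr=0xc blk=3 s=1: VC-HIT | VC [7, 11]
  [14] addr=0x1c blk=7 s=1: VC-HIT | VC [3, 11]
  [15] addr=0xf blk=3 s=1: VC-HIT | VC [7, 11]

OUTCOME = VC-HIT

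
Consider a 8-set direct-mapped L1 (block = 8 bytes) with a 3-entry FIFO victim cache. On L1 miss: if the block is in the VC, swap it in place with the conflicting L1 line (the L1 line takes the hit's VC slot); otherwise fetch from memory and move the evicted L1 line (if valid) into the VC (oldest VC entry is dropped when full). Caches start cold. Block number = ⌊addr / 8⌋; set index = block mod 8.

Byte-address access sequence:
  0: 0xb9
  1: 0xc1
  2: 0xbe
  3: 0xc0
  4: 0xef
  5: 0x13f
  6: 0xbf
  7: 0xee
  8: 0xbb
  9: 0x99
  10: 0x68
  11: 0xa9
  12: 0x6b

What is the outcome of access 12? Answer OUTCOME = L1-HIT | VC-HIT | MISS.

OUTCOME = VC-HIT

#0 0xb9→b23/s7 MISS; vc=[]
#1 0xc1→b24/s0 MISS; vc=[]
#2 0xbe→b23/s7 L1-HIT; vc=[]
#3 0xc0→b24/s0 L1-HIT; vc=[]
#4 0xef→b29/s5 MISS; vc=[]
#5 0x13f→b39/s7 MISS; vc=[23]
#6 0xbf→b23/s7 VC-HIT; vc=[39]
#7 0xee→b29/s5 L1-HIT; vc=[39]
#8 0xbb→b23/s7 L1-HIT; vc=[39]
#9 0x99→b19/s3 MISS; vc=[39]
#10 0x68→b13/s5 MISS; vc=[39,29]
#11 0xa9→b21/s5 MISS; vc=[39,29,13]
#12 0x6b→b13/s5 VC-HIT; vc=[39,29,21]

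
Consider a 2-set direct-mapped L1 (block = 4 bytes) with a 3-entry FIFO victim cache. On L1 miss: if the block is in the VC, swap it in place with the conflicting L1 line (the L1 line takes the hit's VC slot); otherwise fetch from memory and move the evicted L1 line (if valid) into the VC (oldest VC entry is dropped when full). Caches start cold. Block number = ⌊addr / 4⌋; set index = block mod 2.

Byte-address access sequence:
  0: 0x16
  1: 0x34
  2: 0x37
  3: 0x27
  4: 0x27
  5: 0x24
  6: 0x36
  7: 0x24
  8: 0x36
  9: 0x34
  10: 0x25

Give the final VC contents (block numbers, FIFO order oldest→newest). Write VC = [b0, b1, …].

VC = [5, 13]

0: 0x16 (blk 5, set 1) → MISS  vc=[]
1: 0x34 (blk 13, set 1) → MISS  vc=[5]
2: 0x37 (blk 13, set 1) → L1-HIT  vc=[5]
3: 0x27 (blk 9, set 1) → MISS  vc=[5, 13]
4: 0x27 (blk 9, set 1) → L1-HIT  vc=[5, 13]
5: 0x24 (blk 9, set 1) → L1-HIT  vc=[5, 13]
6: 0x36 (blk 13, set 1) → VC-HIT  vc=[5, 9]
7: 0x24 (blk 9, set 1) → VC-HIT  vc=[5, 13]
8: 0x36 (blk 13, set 1) → VC-HIT  vc=[5, 9]
9: 0x34 (blk 13, set 1) → L1-HIT  vc=[5, 9]
10: 0x25 (blk 9, set 1) → VC-HIT  vc=[5, 13]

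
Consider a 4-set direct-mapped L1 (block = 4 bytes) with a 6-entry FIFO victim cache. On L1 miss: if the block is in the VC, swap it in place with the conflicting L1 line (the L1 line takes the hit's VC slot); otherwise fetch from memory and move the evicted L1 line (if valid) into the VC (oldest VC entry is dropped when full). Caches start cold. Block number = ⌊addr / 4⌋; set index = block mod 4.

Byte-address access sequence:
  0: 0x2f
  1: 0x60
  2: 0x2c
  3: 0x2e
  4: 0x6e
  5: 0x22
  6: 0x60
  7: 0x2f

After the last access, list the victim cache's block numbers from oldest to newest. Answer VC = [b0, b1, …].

0: 0x2f (blk 11, set 3) → MISS  vc=[]
1: 0x60 (blk 24, set 0) → MISS  vc=[]
2: 0x2c (blk 11, set 3) → L1-HIT  vc=[]
3: 0x2e (blk 11, set 3) → L1-HIT  vc=[]
4: 0x6e (blk 27, set 3) → MISS  vc=[11]
5: 0x22 (blk 8, set 0) → MISS  vc=[11, 24]
6: 0x60 (blk 24, set 0) → VC-HIT  vc=[11, 8]
7: 0x2f (blk 11, set 3) → VC-HIT  vc=[27, 8]

VC = [27, 8]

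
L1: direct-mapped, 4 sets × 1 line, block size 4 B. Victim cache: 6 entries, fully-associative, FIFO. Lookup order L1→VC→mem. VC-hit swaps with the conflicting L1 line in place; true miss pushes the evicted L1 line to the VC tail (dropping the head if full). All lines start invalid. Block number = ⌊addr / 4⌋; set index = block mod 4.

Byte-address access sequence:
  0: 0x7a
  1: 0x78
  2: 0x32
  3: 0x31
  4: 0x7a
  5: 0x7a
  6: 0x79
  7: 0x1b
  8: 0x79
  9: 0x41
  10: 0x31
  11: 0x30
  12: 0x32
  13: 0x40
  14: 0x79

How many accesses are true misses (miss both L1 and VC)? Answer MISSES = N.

  [0] addr=0x7a blk=30 s=2: MISS | VC []
  [1] addr=0x78 blk=30 s=2: L1-HIT | VC []
  [2] addr=0x32 blk=12 s=0: MISS | VC []
  [3] addr=0x31 blk=12 s=0: L1-HIT | VC []
  [4] addr=0x7a blk=30 s=2: L1-HIT | VC []
  [5] addr=0x7a blk=30 s=2: L1-HIT | VC []
  [6] addr=0x79 blk=30 s=2: L1-HIT | VC []
  [7] addr=0x1b blk=6 s=2: MISS | VC [30]
  [8] addr=0x79 blk=30 s=2: VC-HIT | VC [6]
  [9] addr=0x41 blk=16 s=0: MISS | VC [6, 12]
  [10] addr=0x31 blk=12 s=0: VC-HIT | VC [6, 16]
  [11] addr=0x30 blk=12 s=0: L1-HIT | VC [6, 16]
  [12] addr=0x32 blk=12 s=0: L1-HIT | VC [6, 16]
  [13] addr=0x40 blk=16 s=0: VC-HIT | VC [6, 12]
  [14] addr=0x79 blk=30 s=2: L1-HIT | VC [6, 12]

MISSES = 4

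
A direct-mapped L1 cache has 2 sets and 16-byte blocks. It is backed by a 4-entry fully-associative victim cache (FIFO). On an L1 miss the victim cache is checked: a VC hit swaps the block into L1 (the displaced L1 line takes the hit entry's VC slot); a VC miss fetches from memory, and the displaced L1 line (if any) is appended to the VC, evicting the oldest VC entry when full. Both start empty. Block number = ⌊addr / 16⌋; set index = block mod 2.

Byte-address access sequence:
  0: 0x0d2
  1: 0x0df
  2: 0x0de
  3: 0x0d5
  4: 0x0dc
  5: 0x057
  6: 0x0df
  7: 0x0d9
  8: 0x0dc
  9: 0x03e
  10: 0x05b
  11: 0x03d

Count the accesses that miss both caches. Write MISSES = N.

#0 0xd2→b13/s1 MISS; vc=[]
#1 0xdf→b13/s1 L1-HIT; vc=[]
#2 0xde→b13/s1 L1-HIT; vc=[]
#3 0xd5→b13/s1 L1-HIT; vc=[]
#4 0xdc→b13/s1 L1-HIT; vc=[]
#5 0x57→b5/s1 MISS; vc=[13]
#6 0xdf→b13/s1 VC-HIT; vc=[5]
#7 0xd9→b13/s1 L1-HIT; vc=[5]
#8 0xdc→b13/s1 L1-HIT; vc=[5]
#9 0x3e→b3/s1 MISS; vc=[5,13]
#10 0x5b→b5/s1 VC-HIT; vc=[3,13]
#11 0x3d→b3/s1 VC-HIT; vc=[5,13]

MISSES = 3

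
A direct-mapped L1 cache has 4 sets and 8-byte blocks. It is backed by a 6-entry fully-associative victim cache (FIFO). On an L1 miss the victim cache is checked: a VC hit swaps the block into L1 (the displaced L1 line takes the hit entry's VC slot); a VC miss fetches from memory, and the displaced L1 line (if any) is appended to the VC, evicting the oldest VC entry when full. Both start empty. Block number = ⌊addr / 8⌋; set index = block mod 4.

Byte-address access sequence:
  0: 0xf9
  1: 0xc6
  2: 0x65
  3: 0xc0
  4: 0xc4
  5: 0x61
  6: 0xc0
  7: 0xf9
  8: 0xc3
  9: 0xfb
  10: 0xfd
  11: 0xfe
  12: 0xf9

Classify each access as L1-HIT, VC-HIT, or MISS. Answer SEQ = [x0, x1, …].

#0 0xf9→b31/s3 MISS; vc=[]
#1 0xc6→b24/s0 MISS; vc=[]
#2 0x65→b12/s0 MISS; vc=[24]
#3 0xc0→b24/s0 VC-HIT; vc=[12]
#4 0xc4→b24/s0 L1-HIT; vc=[12]
#5 0x61→b12/s0 VC-HIT; vc=[24]
#6 0xc0→b24/s0 VC-HIT; vc=[12]
#7 0xf9→b31/s3 L1-HIT; vc=[12]
#8 0xc3→b24/s0 L1-HIT; vc=[12]
#9 0xfb→b31/s3 L1-HIT; vc=[12]
#10 0xfd→b31/s3 L1-HIT; vc=[12]
#11 0xfe→b31/s3 L1-HIT; vc=[12]
#12 0xf9→b31/s3 L1-HIT; vc=[12]

SEQ = [MISS, MISS, MISS, VC-HIT, L1-HIT, VC-HIT, VC-HIT, L1-HIT, L1-HIT, L1-HIT, L1-HIT, L1-HIT, L1-HIT]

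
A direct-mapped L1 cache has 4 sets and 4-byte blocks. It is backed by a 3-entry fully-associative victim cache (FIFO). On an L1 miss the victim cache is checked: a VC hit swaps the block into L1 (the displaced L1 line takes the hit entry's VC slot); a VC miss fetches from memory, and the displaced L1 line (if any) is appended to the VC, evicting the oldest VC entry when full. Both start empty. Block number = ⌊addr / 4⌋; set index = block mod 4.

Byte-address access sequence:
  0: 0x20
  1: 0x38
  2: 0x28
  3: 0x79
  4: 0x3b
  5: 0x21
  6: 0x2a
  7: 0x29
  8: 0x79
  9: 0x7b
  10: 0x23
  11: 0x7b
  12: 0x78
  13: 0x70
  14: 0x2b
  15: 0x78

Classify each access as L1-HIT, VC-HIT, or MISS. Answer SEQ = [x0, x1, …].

0: 0x20 (blk 8, set 0) → MISS  vc=[]
1: 0x38 (blk 14, set 2) → MISS  vc=[]
2: 0x28 (blk 10, set 2) → MISS  vc=[14]
3: 0x79 (blk 30, set 2) → MISS  vc=[14, 10]
4: 0x3b (blk 14, set 2) → VC-HIT  vc=[30, 10]
5: 0x21 (blk 8, set 0) → L1-HIT  vc=[30, 10]
6: 0x2a (blk 10, set 2) → VC-HIT  vc=[30, 14]
7: 0x29 (blk 10, set 2) → L1-HIT  vc=[30, 14]
8: 0x79 (blk 30, set 2) → VC-HIT  vc=[10, 14]
9: 0x7b (blk 30, set 2) → L1-HIT  vc=[10, 14]
10: 0x23 (blk 8, set 0) → L1-HIT  vc=[10, 14]
11: 0x7b (blk 30, set 2) → L1-HIT  vc=[10, 14]
12: 0x78 (blk 30, set 2) → L1-HIT  vc=[10, 14]
13: 0x70 (blk 28, set 0) → MISS  vc=[10, 14, 8]
14: 0x2b (blk 10, set 2) → VC-HIT  vc=[30, 14, 8]
15: 0x78 (blk 30, set 2) → VC-HIT  vc=[10, 14, 8]

SEQ = [MISS, MISS, MISS, MISS, VC-HIT, L1-HIT, VC-HIT, L1-HIT, VC-HIT, L1-HIT, L1-HIT, L1-HIT, L1-HIT, MISS, VC-HIT, VC-HIT]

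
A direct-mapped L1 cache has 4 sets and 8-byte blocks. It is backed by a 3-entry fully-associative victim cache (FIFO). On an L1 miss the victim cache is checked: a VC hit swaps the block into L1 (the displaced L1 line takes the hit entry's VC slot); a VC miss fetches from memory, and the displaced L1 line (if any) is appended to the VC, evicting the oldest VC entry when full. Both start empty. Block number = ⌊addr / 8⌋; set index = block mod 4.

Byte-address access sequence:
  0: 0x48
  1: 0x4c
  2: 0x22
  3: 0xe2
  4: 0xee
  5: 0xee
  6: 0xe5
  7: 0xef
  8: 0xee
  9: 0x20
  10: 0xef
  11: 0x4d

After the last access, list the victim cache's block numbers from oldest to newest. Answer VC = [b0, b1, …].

VC = [28, 29]

0: 0x48 (blk 9, set 1) → MISS  vc=[]
1: 0x4c (blk 9, set 1) → L1-HIT  vc=[]
2: 0x22 (blk 4, set 0) → MISS  vc=[]
3: 0xe2 (blk 28, set 0) → MISS  vc=[4]
4: 0xee (blk 29, set 1) → MISS  vc=[4, 9]
5: 0xee (blk 29, set 1) → L1-HIT  vc=[4, 9]
6: 0xe5 (blk 28, set 0) → L1-HIT  vc=[4, 9]
7: 0xef (blk 29, set 1) → L1-HIT  vc=[4, 9]
8: 0xee (blk 29, set 1) → L1-HIT  vc=[4, 9]
9: 0x20 (blk 4, set 0) → VC-HIT  vc=[28, 9]
10: 0xef (blk 29, set 1) → L1-HIT  vc=[28, 9]
11: 0x4d (blk 9, set 1) → VC-HIT  vc=[28, 29]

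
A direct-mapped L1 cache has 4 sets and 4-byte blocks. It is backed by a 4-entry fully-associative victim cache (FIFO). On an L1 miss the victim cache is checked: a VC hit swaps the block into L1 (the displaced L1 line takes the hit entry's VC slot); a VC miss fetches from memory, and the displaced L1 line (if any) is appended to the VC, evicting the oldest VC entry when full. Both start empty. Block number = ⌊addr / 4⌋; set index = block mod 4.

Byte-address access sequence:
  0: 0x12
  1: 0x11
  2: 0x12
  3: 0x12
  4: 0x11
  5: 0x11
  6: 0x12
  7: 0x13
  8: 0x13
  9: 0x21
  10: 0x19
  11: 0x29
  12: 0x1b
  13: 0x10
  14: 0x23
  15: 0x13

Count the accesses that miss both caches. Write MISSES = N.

#0 0x12→b4/s0 MISS; vc=[]
#1 0x11→b4/s0 L1-HIT; vc=[]
#2 0x12→b4/s0 L1-HIT; vc=[]
#3 0x12→b4/s0 L1-HIT; vc=[]
#4 0x11→b4/s0 L1-HIT; vc=[]
#5 0x11→b4/s0 L1-HIT; vc=[]
#6 0x12→b4/s0 L1-HIT; vc=[]
#7 0x13→b4/s0 L1-HIT; vc=[]
#8 0x13→b4/s0 L1-HIT; vc=[]
#9 0x21→b8/s0 MISS; vc=[4]
#10 0x19→b6/s2 MISS; vc=[4]
#11 0x29→b10/s2 MISS; vc=[4,6]
#12 0x1b→b6/s2 VC-HIT; vc=[4,10]
#13 0x10→b4/s0 VC-HIT; vc=[8,10]
#14 0x23→b8/s0 VC-HIT; vc=[4,10]
#15 0x13→b4/s0 VC-HIT; vc=[8,10]

MISSES = 4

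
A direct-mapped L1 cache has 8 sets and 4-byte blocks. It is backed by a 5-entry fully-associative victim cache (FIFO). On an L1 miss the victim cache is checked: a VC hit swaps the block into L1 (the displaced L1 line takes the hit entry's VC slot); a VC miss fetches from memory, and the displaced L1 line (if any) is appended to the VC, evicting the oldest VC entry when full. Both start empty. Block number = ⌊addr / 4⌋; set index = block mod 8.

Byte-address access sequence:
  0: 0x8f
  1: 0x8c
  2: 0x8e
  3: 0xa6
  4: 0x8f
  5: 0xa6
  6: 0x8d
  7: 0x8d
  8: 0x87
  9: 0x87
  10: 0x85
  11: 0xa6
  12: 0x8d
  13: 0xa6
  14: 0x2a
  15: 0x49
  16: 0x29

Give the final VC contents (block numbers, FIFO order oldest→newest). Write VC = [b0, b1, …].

0: 0x8f (blk 35, set 3) → MISS  vc=[]
1: 0x8c (blk 35, set 3) → L1-HIT  vc=[]
2: 0x8e (blk 35, set 3) → L1-HIT  vc=[]
3: 0xa6 (blk 41, set 1) → MISS  vc=[]
4: 0x8f (blk 35, set 3) → L1-HIT  vc=[]
5: 0xa6 (blk 41, set 1) → L1-HIT  vc=[]
6: 0x8d (blk 35, set 3) → L1-HIT  vc=[]
7: 0x8d (blk 35, set 3) → L1-HIT  vc=[]
8: 0x87 (blk 33, set 1) → MISS  vc=[41]
9: 0x87 (blk 33, set 1) → L1-HIT  vc=[41]
10: 0x85 (blk 33, set 1) → L1-HIT  vc=[41]
11: 0xa6 (blk 41, set 1) → VC-HIT  vc=[33]
12: 0x8d (blk 35, set 3) → L1-HIT  vc=[33]
13: 0xa6 (blk 41, set 1) → L1-HIT  vc=[33]
14: 0x2a (blk 10, set 2) → MISS  vc=[33]
15: 0x49 (blk 18, set 2) → MISS  vc=[33, 10]
16: 0x29 (blk 10, set 2) → VC-HIT  vc=[33, 18]

VC = [33, 18]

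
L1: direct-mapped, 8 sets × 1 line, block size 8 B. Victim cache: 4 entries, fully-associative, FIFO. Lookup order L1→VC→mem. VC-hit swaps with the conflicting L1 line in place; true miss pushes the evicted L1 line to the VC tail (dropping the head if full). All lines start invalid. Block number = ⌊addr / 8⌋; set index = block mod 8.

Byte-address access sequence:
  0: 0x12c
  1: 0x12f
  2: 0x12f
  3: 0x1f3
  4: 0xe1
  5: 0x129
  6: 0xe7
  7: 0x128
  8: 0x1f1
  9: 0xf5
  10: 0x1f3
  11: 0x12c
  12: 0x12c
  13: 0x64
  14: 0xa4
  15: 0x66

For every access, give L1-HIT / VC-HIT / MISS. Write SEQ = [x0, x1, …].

SEQ = [MISS, L1-HIT, L1-HIT, MISS, MISS, L1-HIT, L1-HIT, L1-HIT, L1-HIT, MISS, VC-HIT, L1-HIT, L1-HIT, MISS, MISS, VC-HIT]

#0 0x12c→b37/s5 MISS; vc=[]
#1 0x12f→b37/s5 L1-HIT; vc=[]
#2 0x12f→b37/s5 L1-HIT; vc=[]
#3 0x1f3→b62/s6 MISS; vc=[]
#4 0xe1→b28/s4 MISS; vc=[]
#5 0x129→b37/s5 L1-HIT; vc=[]
#6 0xe7→b28/s4 L1-HIT; vc=[]
#7 0x128→b37/s5 L1-HIT; vc=[]
#8 0x1f1→b62/s6 L1-HIT; vc=[]
#9 0xf5→b30/s6 MISS; vc=[62]
#10 0x1f3→b62/s6 VC-HIT; vc=[30]
#11 0x12c→b37/s5 L1-HIT; vc=[30]
#12 0x12c→b37/s5 L1-HIT; vc=[30]
#13 0x64→b12/s4 MISS; vc=[30,28]
#14 0xa4→b20/s4 MISS; vc=[30,28,12]
#15 0x66→b12/s4 VC-HIT; vc=[30,28,20]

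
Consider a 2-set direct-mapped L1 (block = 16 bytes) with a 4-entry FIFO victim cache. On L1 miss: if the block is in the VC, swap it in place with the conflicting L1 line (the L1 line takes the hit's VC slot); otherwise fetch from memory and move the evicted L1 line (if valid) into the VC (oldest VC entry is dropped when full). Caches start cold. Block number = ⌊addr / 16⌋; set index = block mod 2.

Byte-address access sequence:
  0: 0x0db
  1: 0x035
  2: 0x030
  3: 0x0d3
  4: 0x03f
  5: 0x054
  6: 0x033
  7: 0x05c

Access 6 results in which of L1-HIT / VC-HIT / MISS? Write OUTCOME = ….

OUTCOME = VC-HIT

#0 0xdb→b13/s1 MISS; vc=[]
#1 0x35→b3/s1 MISS; vc=[13]
#2 0x30→b3/s1 L1-HIT; vc=[13]
#3 0xd3→b13/s1 VC-HIT; vc=[3]
#4 0x3f→b3/s1 VC-HIT; vc=[13]
#5 0x54→b5/s1 MISS; vc=[13,3]
#6 0x33→b3/s1 VC-HIT; vc=[13,5]
#7 0x5c→b5/s1 VC-HIT; vc=[13,3]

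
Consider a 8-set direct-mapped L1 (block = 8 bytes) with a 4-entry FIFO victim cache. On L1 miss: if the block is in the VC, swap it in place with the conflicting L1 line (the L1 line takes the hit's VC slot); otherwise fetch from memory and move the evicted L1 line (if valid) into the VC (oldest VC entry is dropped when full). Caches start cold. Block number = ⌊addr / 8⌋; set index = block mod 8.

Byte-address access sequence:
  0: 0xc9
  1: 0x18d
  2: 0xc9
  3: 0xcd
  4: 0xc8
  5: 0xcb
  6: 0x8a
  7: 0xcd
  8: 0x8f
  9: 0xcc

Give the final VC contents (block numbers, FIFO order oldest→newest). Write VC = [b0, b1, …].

VC = [49, 17]

  [0] addr=0xc9 blk=25 s=1: MISS | VC []
  [1] addr=0x18d blk=49 s=1: MISS | VC [25]
  [2] addr=0xc9 blk=25 s=1: VC-HIT | VC [49]
  [3] addr=0xcd blk=25 s=1: L1-HIT | VC [49]
  [4] addr=0xc8 blk=25 s=1: L1-HIT | VC [49]
  [5] addr=0xcb blk=25 s=1: L1-HIT | VC [49]
  [6] addr=0x8a blk=17 s=1: MISS | VC [49, 25]
  [7] addr=0xcd blk=25 s=1: VC-HIT | VC [49, 17]
  [8] addr=0x8f blk=17 s=1: VC-HIT | VC [49, 25]
  [9] addr=0xcc blk=25 s=1: VC-HIT | VC [49, 17]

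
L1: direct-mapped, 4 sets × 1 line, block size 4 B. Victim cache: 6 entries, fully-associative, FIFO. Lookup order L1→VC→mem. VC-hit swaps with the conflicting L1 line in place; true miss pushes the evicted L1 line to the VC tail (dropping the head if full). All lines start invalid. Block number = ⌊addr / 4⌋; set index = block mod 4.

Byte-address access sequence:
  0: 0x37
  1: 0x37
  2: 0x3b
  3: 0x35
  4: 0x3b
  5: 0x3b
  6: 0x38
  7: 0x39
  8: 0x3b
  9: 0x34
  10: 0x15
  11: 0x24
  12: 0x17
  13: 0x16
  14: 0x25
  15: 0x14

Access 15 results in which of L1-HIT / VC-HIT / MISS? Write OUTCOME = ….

OUTCOME = VC-HIT

#0 0x37→b13/s1 MISS; vc=[]
#1 0x37→b13/s1 L1-HIT; vc=[]
#2 0x3b→b14/s2 MISS; vc=[]
#3 0x35→b13/s1 L1-HIT; vc=[]
#4 0x3b→b14/s2 L1-HIT; vc=[]
#5 0x3b→b14/s2 L1-HIT; vc=[]
#6 0x38→b14/s2 L1-HIT; vc=[]
#7 0x39→b14/s2 L1-HIT; vc=[]
#8 0x3b→b14/s2 L1-HIT; vc=[]
#9 0x34→b13/s1 L1-HIT; vc=[]
#10 0x15→b5/s1 MISS; vc=[13]
#11 0x24→b9/s1 MISS; vc=[13,5]
#12 0x17→b5/s1 VC-HIT; vc=[13,9]
#13 0x16→b5/s1 L1-HIT; vc=[13,9]
#14 0x25→b9/s1 VC-HIT; vc=[13,5]
#15 0x14→b5/s1 VC-HIT; vc=[13,9]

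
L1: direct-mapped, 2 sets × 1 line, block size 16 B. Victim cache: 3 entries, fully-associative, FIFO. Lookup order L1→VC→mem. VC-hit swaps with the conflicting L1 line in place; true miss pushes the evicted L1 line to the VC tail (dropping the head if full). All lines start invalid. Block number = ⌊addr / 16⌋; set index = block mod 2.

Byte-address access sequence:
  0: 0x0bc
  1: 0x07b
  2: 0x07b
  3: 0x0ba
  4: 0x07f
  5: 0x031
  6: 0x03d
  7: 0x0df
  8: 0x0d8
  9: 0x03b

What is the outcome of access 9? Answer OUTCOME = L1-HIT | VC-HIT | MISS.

0: 0xbc (blk 11, set 1) → MISS  vc=[]
1: 0x7b (blk 7, set 1) → MISS  vc=[11]
2: 0x7b (blk 7, set 1) → L1-HIT  vc=[11]
3: 0xba (blk 11, set 1) → VC-HIT  vc=[7]
4: 0x7f (blk 7, set 1) → VC-HIT  vc=[11]
5: 0x31 (blk 3, set 1) → MISS  vc=[11, 7]
6: 0x3d (blk 3, set 1) → L1-HIT  vc=[11, 7]
7: 0xdf (blk 13, set 1) → MISS  vc=[11, 7, 3]
8: 0xd8 (blk 13, set 1) → L1-HIT  vc=[11, 7, 3]
9: 0x3b (blk 3, set 1) → VC-HIT  vc=[11, 7, 13]

OUTCOME = VC-HIT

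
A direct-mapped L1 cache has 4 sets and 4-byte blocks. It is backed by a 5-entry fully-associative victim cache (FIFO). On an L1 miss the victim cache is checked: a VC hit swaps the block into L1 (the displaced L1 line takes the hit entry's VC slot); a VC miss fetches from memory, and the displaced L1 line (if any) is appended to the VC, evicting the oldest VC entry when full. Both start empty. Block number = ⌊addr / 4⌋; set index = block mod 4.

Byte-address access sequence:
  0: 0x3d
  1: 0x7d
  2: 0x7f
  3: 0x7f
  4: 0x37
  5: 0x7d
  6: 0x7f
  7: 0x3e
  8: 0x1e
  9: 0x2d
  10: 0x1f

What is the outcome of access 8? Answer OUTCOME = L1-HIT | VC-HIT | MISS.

  [0] addr=0x3d blk=15 s=3: MISS | VC []
  [1] addr=0x7d blk=31 s=3: MISS | VC [15]
  [2] addr=0x7f blk=31 s=3: L1-HIT | VC [15]
  [3] addr=0x7f blk=31 s=3: L1-HIT | VC [15]
  [4] addr=0x37 blk=13 s=1: MISS | VC [15]
  [5] addr=0x7d blk=31 s=3: L1-HIT | VC [15]
  [6] addr=0x7f blk=31 s=3: L1-HIT | VC [15]
  [7] addr=0x3e blk=15 s=3: VC-HIT | VC [31]
  [8] addr=0x1e blk=7 s=3: MISS | VC [31, 15]
  [9] addr=0x2d blk=11 s=3: MISS | VC [31, 15, 7]
  [10] addr=0x1f blk=7 s=3: VC-HIT | VC [31, 15, 11]

OUTCOME = MISS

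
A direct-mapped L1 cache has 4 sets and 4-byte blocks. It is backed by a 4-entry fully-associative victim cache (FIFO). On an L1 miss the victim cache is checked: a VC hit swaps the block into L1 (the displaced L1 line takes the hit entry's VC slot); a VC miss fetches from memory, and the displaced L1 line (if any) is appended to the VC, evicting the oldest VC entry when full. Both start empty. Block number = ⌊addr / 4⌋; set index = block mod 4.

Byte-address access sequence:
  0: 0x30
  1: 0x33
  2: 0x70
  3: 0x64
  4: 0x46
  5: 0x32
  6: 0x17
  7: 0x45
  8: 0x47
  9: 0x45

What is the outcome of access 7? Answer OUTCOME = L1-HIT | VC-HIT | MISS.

OUTCOME = VC-HIT

  [0] addr=0x30 blk=12 s=0: MISS | VC []
  [1] addr=0x33 blk=12 s=0: L1-HIT | VC []
  [2] addr=0x70 blk=28 s=0: MISS | VC [12]
  [3] addr=0x64 blk=25 s=1: MISS | VC [12]
  [4] addr=0x46 blk=17 s=1: MISS | VC [12, 25]
  [5] addr=0x32 blk=12 s=0: VC-HIT | VC [28, 25]
  [6] addr=0x17 blk=5 s=1: MISS | VC [28, 25, 17]
  [7] addr=0x45 blk=17 s=1: VC-HIT | VC [28, 25, 5]
  [8] addr=0x47 blk=17 s=1: L1-HIT | VC [28, 25, 5]
  [9] addr=0x45 blk=17 s=1: L1-HIT | VC [28, 25, 5]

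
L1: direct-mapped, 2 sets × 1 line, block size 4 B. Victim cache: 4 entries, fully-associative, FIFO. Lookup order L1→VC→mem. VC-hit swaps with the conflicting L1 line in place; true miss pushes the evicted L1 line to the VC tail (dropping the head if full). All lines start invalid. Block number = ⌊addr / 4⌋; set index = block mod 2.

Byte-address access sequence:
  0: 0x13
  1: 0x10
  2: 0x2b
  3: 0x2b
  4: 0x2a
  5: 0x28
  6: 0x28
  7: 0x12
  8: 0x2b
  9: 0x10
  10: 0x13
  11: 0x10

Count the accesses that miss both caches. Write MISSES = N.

MISSES = 2

0: 0x13 (blk 4, set 0) → MISS  vc=[]
1: 0x10 (blk 4, set 0) → L1-HIT  vc=[]
2: 0x2b (blk 10, set 0) → MISS  vc=[4]
3: 0x2b (blk 10, set 0) → L1-HIT  vc=[4]
4: 0x2a (blk 10, set 0) → L1-HIT  vc=[4]
5: 0x28 (blk 10, set 0) → L1-HIT  vc=[4]
6: 0x28 (blk 10, set 0) → L1-HIT  vc=[4]
7: 0x12 (blk 4, set 0) → VC-HIT  vc=[10]
8: 0x2b (blk 10, set 0) → VC-HIT  vc=[4]
9: 0x10 (blk 4, set 0) → VC-HIT  vc=[10]
10: 0x13 (blk 4, set 0) → L1-HIT  vc=[10]
11: 0x10 (blk 4, set 0) → L1-HIT  vc=[10]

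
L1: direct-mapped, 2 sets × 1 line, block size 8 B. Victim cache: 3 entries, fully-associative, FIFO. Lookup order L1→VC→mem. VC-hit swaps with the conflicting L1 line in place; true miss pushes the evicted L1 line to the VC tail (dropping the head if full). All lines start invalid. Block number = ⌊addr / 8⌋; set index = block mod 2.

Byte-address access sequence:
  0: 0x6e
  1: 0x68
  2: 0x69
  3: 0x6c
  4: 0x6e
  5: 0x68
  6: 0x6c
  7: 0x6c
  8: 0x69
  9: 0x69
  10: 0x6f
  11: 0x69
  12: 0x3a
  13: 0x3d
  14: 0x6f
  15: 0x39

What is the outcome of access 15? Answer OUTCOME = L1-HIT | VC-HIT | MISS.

OUTCOME = VC-HIT

0: 0x6e (blk 13, set 1) → MISS  vc=[]
1: 0x68 (blk 13, set 1) → L1-HIT  vc=[]
2: 0x69 (blk 13, set 1) → L1-HIT  vc=[]
3: 0x6c (blk 13, set 1) → L1-HIT  vc=[]
4: 0x6e (blk 13, set 1) → L1-HIT  vc=[]
5: 0x68 (blk 13, set 1) → L1-HIT  vc=[]
6: 0x6c (blk 13, set 1) → L1-HIT  vc=[]
7: 0x6c (blk 13, set 1) → L1-HIT  vc=[]
8: 0x69 (blk 13, set 1) → L1-HIT  vc=[]
9: 0x69 (blk 13, set 1) → L1-HIT  vc=[]
10: 0x6f (blk 13, set 1) → L1-HIT  vc=[]
11: 0x69 (blk 13, set 1) → L1-HIT  vc=[]
12: 0x3a (blk 7, set 1) → MISS  vc=[13]
13: 0x3d (blk 7, set 1) → L1-HIT  vc=[13]
14: 0x6f (blk 13, set 1) → VC-HIT  vc=[7]
15: 0x39 (blk 7, set 1) → VC-HIT  vc=[13]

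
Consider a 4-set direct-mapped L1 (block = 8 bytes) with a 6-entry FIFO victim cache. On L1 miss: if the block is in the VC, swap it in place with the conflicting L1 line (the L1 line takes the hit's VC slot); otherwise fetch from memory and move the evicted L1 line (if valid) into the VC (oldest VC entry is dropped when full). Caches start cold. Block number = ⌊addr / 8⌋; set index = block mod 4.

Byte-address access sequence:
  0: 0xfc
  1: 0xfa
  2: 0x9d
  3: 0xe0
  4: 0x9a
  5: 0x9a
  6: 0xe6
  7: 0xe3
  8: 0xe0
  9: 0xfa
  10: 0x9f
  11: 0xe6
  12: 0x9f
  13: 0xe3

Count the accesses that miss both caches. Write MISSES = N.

MISSES = 3

0: 0xfc (blk 31, set 3) → MISS  vc=[]
1: 0xfa (blk 31, set 3) → L1-HIT  vc=[]
2: 0x9d (blk 19, set 3) → MISS  vc=[31]
3: 0xe0 (blk 28, set 0) → MISS  vc=[31]
4: 0x9a (blk 19, set 3) → L1-HIT  vc=[31]
5: 0x9a (blk 19, set 3) → L1-HIT  vc=[31]
6: 0xe6 (blk 28, set 0) → L1-HIT  vc=[31]
7: 0xe3 (blk 28, set 0) → L1-HIT  vc=[31]
8: 0xe0 (blk 28, set 0) → L1-HIT  vc=[31]
9: 0xfa (blk 31, set 3) → VC-HIT  vc=[19]
10: 0x9f (blk 19, set 3) → VC-HIT  vc=[31]
11: 0xe6 (blk 28, set 0) → L1-HIT  vc=[31]
12: 0x9f (blk 19, set 3) → L1-HIT  vc=[31]
13: 0xe3 (blk 28, set 0) → L1-HIT  vc=[31]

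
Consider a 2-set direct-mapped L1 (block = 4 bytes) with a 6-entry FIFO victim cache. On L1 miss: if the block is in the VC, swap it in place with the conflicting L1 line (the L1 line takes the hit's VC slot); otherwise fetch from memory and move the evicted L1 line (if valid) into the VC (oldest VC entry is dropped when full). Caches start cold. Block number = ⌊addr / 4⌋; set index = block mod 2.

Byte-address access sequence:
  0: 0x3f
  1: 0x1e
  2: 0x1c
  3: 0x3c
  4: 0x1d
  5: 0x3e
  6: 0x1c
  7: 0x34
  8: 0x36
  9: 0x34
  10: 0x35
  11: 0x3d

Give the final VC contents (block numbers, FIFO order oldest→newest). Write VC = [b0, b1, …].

VC = [13, 7]

#0 0x3f→b15/s1 MISS; vc=[]
#1 0x1e→b7/s1 MISS; vc=[15]
#2 0x1c→b7/s1 L1-HIT; vc=[15]
#3 0x3c→b15/s1 VC-HIT; vc=[7]
#4 0x1d→b7/s1 VC-HIT; vc=[15]
#5 0x3e→b15/s1 VC-HIT; vc=[7]
#6 0x1c→b7/s1 VC-HIT; vc=[15]
#7 0x34→b13/s1 MISS; vc=[15,7]
#8 0x36→b13/s1 L1-HIT; vc=[15,7]
#9 0x34→b13/s1 L1-HIT; vc=[15,7]
#10 0x35→b13/s1 L1-HIT; vc=[15,7]
#11 0x3d→b15/s1 VC-HIT; vc=[13,7]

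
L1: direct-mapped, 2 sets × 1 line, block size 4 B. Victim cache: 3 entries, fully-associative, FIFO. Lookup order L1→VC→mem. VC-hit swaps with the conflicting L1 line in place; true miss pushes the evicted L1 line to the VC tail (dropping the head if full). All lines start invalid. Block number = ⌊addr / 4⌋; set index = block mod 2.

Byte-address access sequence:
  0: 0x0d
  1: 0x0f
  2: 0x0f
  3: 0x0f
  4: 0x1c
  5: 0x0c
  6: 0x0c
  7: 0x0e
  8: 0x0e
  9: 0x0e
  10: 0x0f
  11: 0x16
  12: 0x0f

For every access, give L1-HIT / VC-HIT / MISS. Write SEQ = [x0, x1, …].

SEQ = [MISS, L1-HIT, L1-HIT, L1-HIT, MISS, VC-HIT, L1-HIT, L1-HIT, L1-HIT, L1-HIT, L1-HIT, MISS, VC-HIT]

#0 0xd→b3/s1 MISS; vc=[]
#1 0xf→b3/s1 L1-HIT; vc=[]
#2 0xf→b3/s1 L1-HIT; vc=[]
#3 0xf→b3/s1 L1-HIT; vc=[]
#4 0x1c→b7/s1 MISS; vc=[3]
#5 0xc→b3/s1 VC-HIT; vc=[7]
#6 0xc→b3/s1 L1-HIT; vc=[7]
#7 0xe→b3/s1 L1-HIT; vc=[7]
#8 0xe→b3/s1 L1-HIT; vc=[7]
#9 0xe→b3/s1 L1-HIT; vc=[7]
#10 0xf→b3/s1 L1-HIT; vc=[7]
#11 0x16→b5/s1 MISS; vc=[7,3]
#12 0xf→b3/s1 VC-HIT; vc=[7,5]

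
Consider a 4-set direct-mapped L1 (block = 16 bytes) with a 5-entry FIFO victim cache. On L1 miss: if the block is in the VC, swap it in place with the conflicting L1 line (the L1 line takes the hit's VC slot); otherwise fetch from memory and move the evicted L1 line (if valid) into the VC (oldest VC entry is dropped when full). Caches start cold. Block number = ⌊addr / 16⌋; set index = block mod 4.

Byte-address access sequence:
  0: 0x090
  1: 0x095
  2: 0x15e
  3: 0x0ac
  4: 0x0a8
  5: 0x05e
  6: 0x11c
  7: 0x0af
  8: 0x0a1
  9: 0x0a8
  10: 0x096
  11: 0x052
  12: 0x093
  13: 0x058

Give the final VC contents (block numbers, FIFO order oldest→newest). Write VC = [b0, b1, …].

#0 0x90→b9/s1 MISS; vc=[]
#1 0x95→b9/s1 L1-HIT; vc=[]
#2 0x15e→b21/s1 MISS; vc=[9]
#3 0xac→b10/s2 MISS; vc=[9]
#4 0xa8→b10/s2 L1-HIT; vc=[9]
#5 0x5e→b5/s1 MISS; vc=[9,21]
#6 0x11c→b17/s1 MISS; vc=[9,21,5]
#7 0xaf→b10/s2 L1-HIT; vc=[9,21,5]
#8 0xa1→b10/s2 L1-HIT; vc=[9,21,5]
#9 0xa8→b10/s2 L1-HIT; vc=[9,21,5]
#10 0x96→b9/s1 VC-HIT; vc=[17,21,5]
#11 0x52→b5/s1 VC-HIT; vc=[17,21,9]
#12 0x93→b9/s1 VC-HIT; vc=[17,21,5]
#13 0x58→b5/s1 VC-HIT; vc=[17,21,9]

VC = [17, 21, 9]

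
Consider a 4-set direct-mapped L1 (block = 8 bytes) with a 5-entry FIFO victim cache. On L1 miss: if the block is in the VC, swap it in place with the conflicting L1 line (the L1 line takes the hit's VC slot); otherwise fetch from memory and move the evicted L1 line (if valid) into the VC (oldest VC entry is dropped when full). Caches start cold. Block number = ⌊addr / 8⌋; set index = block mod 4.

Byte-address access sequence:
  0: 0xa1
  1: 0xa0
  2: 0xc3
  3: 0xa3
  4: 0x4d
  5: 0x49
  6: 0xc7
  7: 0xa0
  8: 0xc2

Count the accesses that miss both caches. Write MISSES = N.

MISSES = 3

#0 0xa1→b20/s0 MISS; vc=[]
#1 0xa0→b20/s0 L1-HIT; vc=[]
#2 0xc3→b24/s0 MISS; vc=[20]
#3 0xa3→b20/s0 VC-HIT; vc=[24]
#4 0x4d→b9/s1 MISS; vc=[24]
#5 0x49→b9/s1 L1-HIT; vc=[24]
#6 0xc7→b24/s0 VC-HIT; vc=[20]
#7 0xa0→b20/s0 VC-HIT; vc=[24]
#8 0xc2→b24/s0 VC-HIT; vc=[20]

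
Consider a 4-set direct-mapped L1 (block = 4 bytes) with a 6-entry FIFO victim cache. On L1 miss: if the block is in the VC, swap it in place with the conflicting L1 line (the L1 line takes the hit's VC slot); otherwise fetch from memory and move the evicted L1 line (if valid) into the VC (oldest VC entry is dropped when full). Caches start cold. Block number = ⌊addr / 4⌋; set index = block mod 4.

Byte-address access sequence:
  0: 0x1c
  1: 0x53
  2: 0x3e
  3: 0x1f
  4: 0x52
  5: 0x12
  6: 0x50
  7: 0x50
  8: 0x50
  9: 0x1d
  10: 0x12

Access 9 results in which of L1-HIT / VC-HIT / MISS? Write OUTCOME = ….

OUTCOME = L1-HIT

0: 0x1c (blk 7, set 3) → MISS  vc=[]
1: 0x53 (blk 20, set 0) → MISS  vc=[]
2: 0x3e (blk 15, set 3) → MISS  vc=[7]
3: 0x1f (blk 7, set 3) → VC-HIT  vc=[15]
4: 0x52 (blk 20, set 0) → L1-HIT  vc=[15]
5: 0x12 (blk 4, set 0) → MISS  vc=[15, 20]
6: 0x50 (blk 20, set 0) → VC-HIT  vc=[15, 4]
7: 0x50 (blk 20, set 0) → L1-HIT  vc=[15, 4]
8: 0x50 (blk 20, set 0) → L1-HIT  vc=[15, 4]
9: 0x1d (blk 7, set 3) → L1-HIT  vc=[15, 4]
10: 0x12 (blk 4, set 0) → VC-HIT  vc=[15, 20]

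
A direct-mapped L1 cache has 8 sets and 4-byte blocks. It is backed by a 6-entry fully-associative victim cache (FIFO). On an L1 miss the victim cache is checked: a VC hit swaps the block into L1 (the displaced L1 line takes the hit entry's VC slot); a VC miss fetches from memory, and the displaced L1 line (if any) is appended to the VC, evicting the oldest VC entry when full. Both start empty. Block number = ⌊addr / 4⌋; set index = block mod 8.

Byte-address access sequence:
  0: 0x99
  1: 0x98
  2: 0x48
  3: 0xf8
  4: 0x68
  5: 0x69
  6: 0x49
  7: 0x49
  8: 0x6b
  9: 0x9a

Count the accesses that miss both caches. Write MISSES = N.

  [0] addr=0x99 blk=38 s=6: MISS | VC []
  [1] addr=0x98 blk=38 s=6: L1-HIT | VC []
  [2] addr=0x48 blk=18 s=2: MISS | VC []
  [3] addr=0xf8 blk=62 s=6: MISS | VC [38]
  [4] addr=0x68 blk=26 s=2: MISS | VC [38, 18]
  [5] addr=0x69 blk=26 s=2: L1-HIT | VC [38, 18]
  [6] addr=0x49 blk=18 s=2: VC-HIT | VC [38, 26]
  [7] addr=0x49 blk=18 s=2: L1-HIT | VC [38, 26]
  [8] addr=0x6b blk=26 s=2: VC-HIT | VC [38, 18]
  [9] addr=0x9a blk=38 s=6: VC-HIT | VC [62, 18]

MISSES = 4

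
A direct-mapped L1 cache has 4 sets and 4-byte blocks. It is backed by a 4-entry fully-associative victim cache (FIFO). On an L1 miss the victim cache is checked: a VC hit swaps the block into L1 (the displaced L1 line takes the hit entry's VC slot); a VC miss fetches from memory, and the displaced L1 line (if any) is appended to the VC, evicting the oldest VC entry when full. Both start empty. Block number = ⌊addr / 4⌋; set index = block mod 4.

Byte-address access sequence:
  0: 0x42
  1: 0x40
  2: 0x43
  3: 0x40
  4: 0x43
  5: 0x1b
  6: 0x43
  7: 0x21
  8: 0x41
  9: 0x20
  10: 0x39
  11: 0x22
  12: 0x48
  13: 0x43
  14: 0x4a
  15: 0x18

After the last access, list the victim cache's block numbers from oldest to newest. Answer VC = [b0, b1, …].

  [0] addr=0x42 blk=16 s=0: MISS | VC []
  [1] addr=0x40 blk=16 s=0: L1-HIT | VC []
  [2] addr=0x43 blk=16 s=0: L1-HIT | VC []
  [3] addr=0x40 blk=16 s=0: L1-HIT | VC []
  [4] addr=0x43 blk=16 s=0: L1-HIT | VC []
  [5] addr=0x1b blk=6 s=2: MISS | VC []
  [6] addr=0x43 blk=16 s=0: L1-HIT | VC []
  [7] addr=0x21 blk=8 s=0: MISS | VC [16]
  [8] addr=0x41 blk=16 s=0: VC-HIT | VC [8]
  [9] addr=0x20 blk=8 s=0: VC-HIT | VC [16]
  [10] addr=0x39 blk=14 s=2: MISS | VC [16, 6]
  [11] addr=0x22 blk=8 s=0: L1-HIT | VC [16, 6]
  [12] addr=0x48 blk=18 s=2: MISS | VC [16, 6, 14]
  [13] addr=0x43 blk=16 s=0: VC-HIT | VC [8, 6, 14]
  [14] addr=0x4a blk=18 s=2: L1-HIT | VC [8, 6, 14]
  [15] addr=0x18 blk=6 s=2: VC-HIT | VC [8, 18, 14]

VC = [8, 18, 14]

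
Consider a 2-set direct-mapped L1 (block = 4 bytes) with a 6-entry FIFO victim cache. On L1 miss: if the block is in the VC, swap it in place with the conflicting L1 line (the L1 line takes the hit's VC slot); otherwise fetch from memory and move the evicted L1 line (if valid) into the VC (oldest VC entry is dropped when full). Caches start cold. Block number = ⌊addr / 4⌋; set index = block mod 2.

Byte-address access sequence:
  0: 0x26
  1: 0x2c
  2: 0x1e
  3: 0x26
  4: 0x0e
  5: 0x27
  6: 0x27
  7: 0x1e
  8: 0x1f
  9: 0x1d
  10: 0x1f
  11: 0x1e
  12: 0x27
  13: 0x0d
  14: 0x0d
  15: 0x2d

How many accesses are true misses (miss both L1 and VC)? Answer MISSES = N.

0: 0x26 (blk 9, set 1) → MISS  vc=[]
1: 0x2c (blk 11, set 1) → MISS  vc=[9]
2: 0x1e (blk 7, set 1) → MISS  vc=[9, 11]
3: 0x26 (blk 9, set 1) → VC-HIT  vc=[7, 11]
4: 0xe (blk 3, set 1) → MISS  vc=[7, 11, 9]
5: 0x27 (blk 9, set 1) → VC-HIT  vc=[7, 11, 3]
6: 0x27 (blk 9, set 1) → L1-HIT  vc=[7, 11, 3]
7: 0x1e (blk 7, set 1) → VC-HIT  vc=[9, 11, 3]
8: 0x1f (blk 7, set 1) → L1-HIT  vc=[9, 11, 3]
9: 0x1d (blk 7, set 1) → L1-HIT  vc=[9, 11, 3]
10: 0x1f (blk 7, set 1) → L1-HIT  vc=[9, 11, 3]
11: 0x1e (blk 7, set 1) → L1-HIT  vc=[9, 11, 3]
12: 0x27 (blk 9, set 1) → VC-HIT  vc=[7, 11, 3]
13: 0xd (blk 3, set 1) → VC-HIT  vc=[7, 11, 9]
14: 0xd (blk 3, set 1) → L1-HIT  vc=[7, 11, 9]
15: 0x2d (blk 11, set 1) → VC-HIT  vc=[7, 3, 9]

MISSES = 4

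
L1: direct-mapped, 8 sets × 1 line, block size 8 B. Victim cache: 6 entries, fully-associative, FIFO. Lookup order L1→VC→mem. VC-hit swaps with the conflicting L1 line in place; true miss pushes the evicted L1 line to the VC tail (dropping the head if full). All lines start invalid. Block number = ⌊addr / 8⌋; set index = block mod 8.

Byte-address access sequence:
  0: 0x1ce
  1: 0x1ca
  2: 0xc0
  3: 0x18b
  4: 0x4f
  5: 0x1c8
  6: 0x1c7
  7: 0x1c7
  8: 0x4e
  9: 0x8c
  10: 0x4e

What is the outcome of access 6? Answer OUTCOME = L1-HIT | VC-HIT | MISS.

OUTCOME = MISS

  [0] addr=0x1ce blk=57 s=1: MISS | VC []
  [1] addr=0x1ca blk=57 s=1: L1-HIT | VC []
  [2] addr=0xc0 blk=24 s=0: MISS | VC []
  [3] addr=0x18b blk=49 s=1: MISS | VC [57]
  [4] addr=0x4f blk=9 s=1: MISS | VC [57, 49]
  [5] addr=0x1c8 blk=57 s=1: VC-HIT | VC [9, 49]
  [6] addr=0x1c7 blk=56 s=0: MISS | VC [9, 49, 24]
  [7] addr=0x1c7 blk=56 s=0: L1-HIT | VC [9, 49, 24]
  [8] addr=0x4e blk=9 s=1: VC-HIT | VC [57, 49, 24]
  [9] addr=0x8c blk=17 s=1: MISS | VC [57, 49, 24, 9]
  [10] addr=0x4e blk=9 s=1: VC-HIT | VC [57, 49, 24, 17]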